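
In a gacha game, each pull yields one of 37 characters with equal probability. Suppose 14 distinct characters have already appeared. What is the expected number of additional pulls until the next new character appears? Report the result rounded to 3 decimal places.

The number of pulls until the next new character is geometric with success probability 23/37, so its mean is 37/23.
E = 37/23 = 1.6087.

1.609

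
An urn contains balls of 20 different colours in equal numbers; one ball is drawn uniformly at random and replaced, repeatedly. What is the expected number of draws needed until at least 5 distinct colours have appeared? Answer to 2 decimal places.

Going from k to k+1 distinct takes a geometric number of draws with mean 20/(20-k).
Sum over k = 0,...,4: E = 20/20 + 20/19 + 20/18 + 20/17 + 20/16 = 5.590.

5.59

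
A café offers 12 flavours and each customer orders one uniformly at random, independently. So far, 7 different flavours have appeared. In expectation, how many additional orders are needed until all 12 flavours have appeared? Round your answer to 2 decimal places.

With k distinct flavours already seen, the next new one takes an expected 12/(12-k) orders.
Sum over k = 7,...,11: E = 12/5 + 12/4 + 12/3 + 12/2 + 12/1 = 27.400.

27.40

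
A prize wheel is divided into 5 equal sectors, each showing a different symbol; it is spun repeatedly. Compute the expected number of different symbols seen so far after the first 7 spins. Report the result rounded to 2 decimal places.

3.95

For each symbol, P(seen in 7 spins) = 1 - (4/5)^7 = 0.790.
By linearity of expectation, E[distinct seen] = 5·(1 - (4/5)^7) = 3.951.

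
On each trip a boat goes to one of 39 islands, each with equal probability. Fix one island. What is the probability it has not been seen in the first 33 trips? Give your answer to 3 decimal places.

0.424

Each trip misses the fixed island with probability (39-1)/39 = 38/39, independently.
P(still missing after 33) = (38/39)^33 = 0.4244.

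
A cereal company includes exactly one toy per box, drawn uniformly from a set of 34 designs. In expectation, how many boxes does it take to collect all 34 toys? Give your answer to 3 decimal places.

140.019

The wait to go from k to k+1 distinct toys is geometric with mean 34/(34-k).
E[T] = 34/34 + 34/33 + 34/32 + ... + 34/2 + 34/1 = 34·H_{34}.
H_{34} = 4.1182, so E[T] = 140.0191.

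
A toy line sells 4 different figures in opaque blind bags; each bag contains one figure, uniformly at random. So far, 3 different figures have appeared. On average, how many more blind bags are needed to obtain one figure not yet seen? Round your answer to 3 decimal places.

4.000

The number of blind bags until the next new figure is geometric with success probability 1/4, so its mean is 4/1.
E = 4/1 = 4.0000.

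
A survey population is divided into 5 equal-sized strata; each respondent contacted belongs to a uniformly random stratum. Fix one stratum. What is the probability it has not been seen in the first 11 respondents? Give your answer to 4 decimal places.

Each respondent misses the fixed stratum with probability (5-1)/5 = 4/5, independently.
P(still missing after 11) = (4/5)^11 = 0.08590.

0.0859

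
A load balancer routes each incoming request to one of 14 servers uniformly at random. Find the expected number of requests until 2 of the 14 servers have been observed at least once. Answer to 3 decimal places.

Going from k to k+1 distinct takes a geometric number of requests with mean 14/(14-k).
Sum over k = 0,...,1: E = 14/14 + 14/13 = 2.0769.

2.077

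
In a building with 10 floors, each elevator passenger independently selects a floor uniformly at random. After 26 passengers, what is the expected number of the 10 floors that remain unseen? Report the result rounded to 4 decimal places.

For each floor, P(unseen after 26) = (9/10)^26 = 0.06461.
By linearity of expectation, E[unseen] = 10·(9/10)^26 = 0.64611.

0.6461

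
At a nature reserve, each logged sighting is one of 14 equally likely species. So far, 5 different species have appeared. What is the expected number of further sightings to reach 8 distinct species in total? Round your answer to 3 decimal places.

With k distinct species already seen, the next new one takes an expected 14/(14-k) sightings.
Sum over k = 5,...,7: E = 14/9 + 14/8 + 14/7 = 5.3056.

5.306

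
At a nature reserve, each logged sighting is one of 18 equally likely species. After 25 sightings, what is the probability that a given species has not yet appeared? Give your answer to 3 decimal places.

0.240

Each sighting misses the fixed species with probability (18-1)/18 = 17/18, independently.
P(still missing after 25) = (17/18)^25 = 0.2396.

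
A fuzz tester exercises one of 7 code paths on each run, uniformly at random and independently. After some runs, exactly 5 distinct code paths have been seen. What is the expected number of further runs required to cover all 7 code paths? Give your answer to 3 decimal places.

With k distinct code paths already seen, the next new one takes an expected 7/(7-k) runs.
Sum over k = 5,...,6: E = 7/2 + 7/1 = 10.5000.

10.500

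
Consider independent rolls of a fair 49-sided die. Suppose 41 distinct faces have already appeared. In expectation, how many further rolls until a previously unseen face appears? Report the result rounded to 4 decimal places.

6.1250

The number of rolls until the next new face is geometric with success probability 8/49, so its mean is 49/8.
E = 49/8 = 6.12500.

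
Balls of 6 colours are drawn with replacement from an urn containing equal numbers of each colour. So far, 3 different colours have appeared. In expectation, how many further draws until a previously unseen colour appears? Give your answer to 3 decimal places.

2.000

The number of draws until the next new colour is geometric with success probability 3/6, so its mean is 6/3.
E = 6/3 = 2.0000.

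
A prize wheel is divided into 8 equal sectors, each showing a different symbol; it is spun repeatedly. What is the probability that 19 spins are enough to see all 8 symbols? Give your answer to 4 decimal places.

0.4783

By inclusion–exclusion over which symbols are missing,
P(all seen) = Σ_{j=0}^{8} (-1)^j C(8,j)((8-j)/8)^19
= 1.00000 - 0.63277 + 0.11839 - 0.00741 + 0.00013 - 0.00000 + 0.00000 - 0.00000 + 0.00000
= 0.47835.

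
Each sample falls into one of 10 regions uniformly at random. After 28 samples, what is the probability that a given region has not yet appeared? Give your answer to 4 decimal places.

On each sample the fixed region fails to appear with probability 9/10.
P(still missing after 28) = (9/10)^28 = 0.05233.

0.0523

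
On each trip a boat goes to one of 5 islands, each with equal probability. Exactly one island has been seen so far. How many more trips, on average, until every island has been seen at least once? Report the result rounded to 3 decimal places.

The wait to go from k to k+1 distinct islands is geometric with mean 5/(5-k).
Sum over k = 1,...,4: E = 5/4 + 5/3 + 5/2 + 5/1 = 10.4167.

10.417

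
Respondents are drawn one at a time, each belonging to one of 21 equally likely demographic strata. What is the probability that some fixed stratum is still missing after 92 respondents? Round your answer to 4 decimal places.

On each respondent the fixed stratum fails to appear with probability 20/21.
P(still missing after 92) = (20/21)^92 = 0.01124.

0.0112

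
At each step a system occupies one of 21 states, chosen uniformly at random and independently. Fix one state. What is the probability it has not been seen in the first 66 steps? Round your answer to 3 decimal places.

On each step the fixed state fails to appear with probability 20/21.
P(still missing after 66) = (20/21)^66 = 0.0399.

0.040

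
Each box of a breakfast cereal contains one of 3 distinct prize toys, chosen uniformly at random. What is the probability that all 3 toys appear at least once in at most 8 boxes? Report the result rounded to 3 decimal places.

Let A_i be the event that toy i is missing after 8 boxes. By inclusion–exclusion on the A_i,
P(all seen) = Σ_{j=0}^{3} (-1)^j C(3,j)((3-j)/3)^8
= 1.0000 - 0.1171 + 0.0005 - 0.0000
= 0.8834.

0.883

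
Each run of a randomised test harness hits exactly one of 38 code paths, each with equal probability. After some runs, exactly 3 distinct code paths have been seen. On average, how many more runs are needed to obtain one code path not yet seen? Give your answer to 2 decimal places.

The number of runs until the next new code path is geometric with success probability 35/38, so its mean is 38/35.
E = 38/35 = 1.086.

1.09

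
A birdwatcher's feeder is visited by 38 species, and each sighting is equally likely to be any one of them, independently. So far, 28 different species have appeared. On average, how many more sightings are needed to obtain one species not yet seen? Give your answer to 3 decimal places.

3.800

Each sighting yields a new species with probability (38-28)/38 = 10/38, so the wait is geometric with mean 38/10.
E = 38/10 = 3.8000.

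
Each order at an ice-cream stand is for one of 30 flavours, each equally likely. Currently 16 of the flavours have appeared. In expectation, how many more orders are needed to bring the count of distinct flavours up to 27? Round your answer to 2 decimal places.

From k distinct to k+1 distinct takes on average 30/(30-k) orders.
Sum over k = 16,...,26: E = 30/14 + 30/13 + 30/12 + ... + 30/5 + 30/4 = 42.547.

42.55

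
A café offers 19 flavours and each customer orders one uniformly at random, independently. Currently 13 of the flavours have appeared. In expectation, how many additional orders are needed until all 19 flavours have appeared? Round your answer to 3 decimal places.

The wait to go from k to k+1 distinct flavours is geometric with mean 19/(19-k).
Sum over k = 13,...,18: E = 19/6 + 19/5 + 19/4 + 19/3 + 19/2 + 19/1 = 46.5500.

46.550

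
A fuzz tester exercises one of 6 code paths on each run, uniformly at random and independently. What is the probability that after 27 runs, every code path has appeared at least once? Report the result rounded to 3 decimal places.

0.957

Let A_i be the event that code path i is missing after 27 runs. By inclusion–exclusion on the A_i,
P(all seen) = Σ_{j=0}^{6} (-1)^j C(6,j)((6-j)/6)^27
= 1.0000 - 0.0437 + 0.0003 - 0.0000 + 0.0000 - 0.0000 + 0.0000
= 0.9566.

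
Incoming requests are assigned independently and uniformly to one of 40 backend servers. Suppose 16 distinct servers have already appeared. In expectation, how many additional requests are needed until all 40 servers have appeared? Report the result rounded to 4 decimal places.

The wait to go from k to k+1 distinct servers is geometric with mean 40/(40-k).
Sum over k = 16,...,39: E = 40/24 + 40/23 + 40/22 + ... + 40/2 + 40/1 = 151.03833.

151.0383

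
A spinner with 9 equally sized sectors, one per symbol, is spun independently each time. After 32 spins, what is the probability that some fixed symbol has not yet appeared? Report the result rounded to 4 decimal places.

0.0231

On each spin the fixed symbol fails to appear with probability 8/9.
P(still missing after 32) = (8/9)^32 = 0.02307.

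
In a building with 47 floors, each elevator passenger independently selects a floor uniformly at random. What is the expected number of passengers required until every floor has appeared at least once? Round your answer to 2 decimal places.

208.58

After k distinct floors have appeared, the next passenger gives a new one with probability (47-k)/47, so the expected wait for the (k+1)-th is 47/(47-k).
E[T] = 47/47 + 47/46 + 47/45 + ... + 47/2 + 47/1 = 47·H_{47}.
H_{47} = 4.438, so E[T] = 208.584.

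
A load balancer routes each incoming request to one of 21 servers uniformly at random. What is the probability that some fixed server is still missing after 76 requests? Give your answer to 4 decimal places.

0.0245

Each request misses the fixed server with probability (21-1)/21 = 20/21, independently.
P(still missing after 76) = (20/21)^76 = 0.02453.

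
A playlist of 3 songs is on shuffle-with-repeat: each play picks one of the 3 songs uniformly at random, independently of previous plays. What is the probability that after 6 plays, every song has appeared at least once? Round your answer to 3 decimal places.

Let A_i be the event that song i is missing after 6 plays. By inclusion–exclusion on the A_i,
P(all seen) = Σ_{j=0}^{3} (-1)^j C(3,j)((3-j)/3)^6
= 1.0000 - 0.2634 + 0.0041 - 0.0000
= 0.7407.

0.741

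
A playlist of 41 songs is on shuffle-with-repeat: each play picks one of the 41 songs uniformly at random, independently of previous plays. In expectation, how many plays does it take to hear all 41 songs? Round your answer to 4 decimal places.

The wait to go from k to k+1 distinct songs is geometric with mean 41/(41-k).
E[T] = 41/41 + 41/40 + 41/39 + ... + 41/2 + 41/1 = 41·H_{41}.
H_{41} = 4.30293, so E[T] = 176.42026.

176.4203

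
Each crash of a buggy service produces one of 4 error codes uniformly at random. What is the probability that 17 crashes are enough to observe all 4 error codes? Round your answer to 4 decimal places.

0.9700

Let A_i be the event that error code i is missing after 17 crashes. By inclusion–exclusion on the A_i,
P(all seen) = Σ_{j=0}^{4} (-1)^j C(4,j)((4-j)/4)^17
= 1.00000 - 0.03007 + 0.00005 - 0.00000 + 0.00000
= 0.96998.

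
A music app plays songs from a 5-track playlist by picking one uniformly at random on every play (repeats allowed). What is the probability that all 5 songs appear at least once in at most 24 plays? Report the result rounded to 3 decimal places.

By inclusion–exclusion over which songs are missing,
P(all seen) = Σ_{j=0}^{5} (-1)^j C(5,j)((5-j)/5)^24
= 1.0000 - 0.0236 + 0.0000 - 0.0000 + 0.0000 - 0.0000
= 0.9764.

0.976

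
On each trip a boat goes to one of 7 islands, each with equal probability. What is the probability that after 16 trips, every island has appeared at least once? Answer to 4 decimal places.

0.4977

Let A_i be the event that island i is missing after 16 trips. By inclusion–exclusion on the A_i,
P(all seen) = Σ_{j=0}^{7} (-1)^j C(7,j)((7-j)/7)^16
= 1.00000 - 0.59422 + 0.09642 - 0.00452 + 0.00005 - 0.00000 + 0.00000 - 0.00000
= 0.49772.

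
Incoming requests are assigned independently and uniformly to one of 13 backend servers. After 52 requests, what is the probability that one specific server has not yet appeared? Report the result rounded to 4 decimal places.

0.0156

Each request misses the fixed server with probability (13-1)/13 = 12/13, independently.
P(still missing after 52) = (12/13)^52 = 0.01557.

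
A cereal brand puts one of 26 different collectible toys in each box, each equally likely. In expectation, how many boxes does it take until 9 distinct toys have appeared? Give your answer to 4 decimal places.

10.7865

With k distinct toys already seen, the next new one arrives after an expected 26/(26-k) boxes.
Sum over k = 0,...,8: E = 26/26 + 26/25 + 26/24 + ... + 26/19 + 26/18 = 10.78655.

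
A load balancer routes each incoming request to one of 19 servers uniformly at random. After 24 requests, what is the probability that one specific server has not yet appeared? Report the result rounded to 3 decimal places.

Each request misses the fixed server with probability (19-1)/19 = 18/19, independently.
P(still missing after 24) = (18/19)^24 = 0.2732.

0.273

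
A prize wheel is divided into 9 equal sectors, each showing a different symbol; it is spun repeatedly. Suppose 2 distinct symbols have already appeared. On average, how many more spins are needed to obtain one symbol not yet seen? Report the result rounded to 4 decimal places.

The number of spins until the next new symbol is geometric with success probability 7/9, so its mean is 9/7.
E = 9/7 = 1.28571.

1.2857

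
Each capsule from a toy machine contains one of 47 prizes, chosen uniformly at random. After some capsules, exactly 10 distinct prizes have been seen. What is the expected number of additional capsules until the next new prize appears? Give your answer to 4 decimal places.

1.2703

Each capsule yields a new prize with probability (47-10)/47 = 37/47, so the wait is geometric with mean 47/37.
E = 47/37 = 1.27027.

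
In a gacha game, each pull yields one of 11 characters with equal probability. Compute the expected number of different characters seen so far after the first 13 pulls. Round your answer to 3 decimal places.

7.814

For each character, P(seen in 13 pulls) = 1 - (10/11)^13 = 0.7103.
By linearity of expectation, E[distinct seen] = 11·(1 - (10/11)^13) = 7.8137.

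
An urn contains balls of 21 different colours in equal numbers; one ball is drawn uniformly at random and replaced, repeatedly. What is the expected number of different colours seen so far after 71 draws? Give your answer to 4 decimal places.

20.3427

For each colour, P(seen in 71 draws) = 1 - (20/21)^71 = 0.96870.
By linearity of expectation, E[distinct seen] = 21·(1 - (20/21)^71) = 20.34268.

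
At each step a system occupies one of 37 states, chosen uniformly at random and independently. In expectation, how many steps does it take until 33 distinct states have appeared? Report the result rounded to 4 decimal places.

With k distinct states already seen, the next new one arrives after an expected 37/(37-k) steps.
Sum over k = 0,...,32: E = 37/37 + 37/36 + 37/35 + ... + 37/6 + 37/5 = 78.37536.

78.3754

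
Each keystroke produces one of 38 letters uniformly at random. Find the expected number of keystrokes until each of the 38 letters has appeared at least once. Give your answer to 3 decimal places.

The wait to go from k to k+1 distinct letters is geometric with mean 38/(38-k).
E[T] = 38/38 + 38/37 + 38/36 + ... + 38/2 + 38/1 = 38·H_{38}.
H_{38} = 4.2279, so E[T] = 160.6603.

160.660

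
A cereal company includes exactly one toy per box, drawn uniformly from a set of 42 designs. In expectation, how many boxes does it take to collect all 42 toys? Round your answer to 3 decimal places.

181.723

The wait to go from k to k+1 distinct toys is geometric with mean 42/(42-k).
E[T] = 42/42 + 42/41 + 42/40 + ... + 42/2 + 42/1 = 42·H_{42}.
H_{42} = 4.3267, so E[T] = 181.7232.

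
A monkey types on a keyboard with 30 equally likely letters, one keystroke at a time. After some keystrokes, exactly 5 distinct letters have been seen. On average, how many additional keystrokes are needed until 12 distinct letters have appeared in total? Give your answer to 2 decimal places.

With k distinct letters already seen, the next new one takes an expected 30/(30-k) keystrokes.
Sum over k = 5,...,11: E = 30/25 + 30/24 + 30/23 + ... + 30/20 + 30/19 = 9.626.

9.63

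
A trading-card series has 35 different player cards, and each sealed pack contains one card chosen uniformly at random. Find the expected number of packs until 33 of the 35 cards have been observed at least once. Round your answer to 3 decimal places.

92.637

With k distinct cards already seen, the next new one arrives after an expected 35/(35-k) packs.
Sum over k = 0,...,32: E = 35/35 + 35/34 + 35/33 + ... + 35/4 + 35/3 = 92.6373.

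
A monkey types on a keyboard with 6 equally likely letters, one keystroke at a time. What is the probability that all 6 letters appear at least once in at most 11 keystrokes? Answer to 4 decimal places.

0.3562

By inclusion–exclusion over which letters are missing,
P(all seen) = Σ_{j=0}^{6} (-1)^j C(6,j)((6-j)/6)^11
= 1.00000 - 0.80753 + 0.17342 - 0.00977 + 0.00008 - 0.00000 + 0.00000
= 0.35621.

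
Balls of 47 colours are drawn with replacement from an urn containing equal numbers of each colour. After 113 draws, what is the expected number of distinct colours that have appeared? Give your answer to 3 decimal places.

For each colour, P(seen in 113 draws) = 1 - (46/47)^113 = 0.9120.
By linearity of expectation, E[distinct seen] = 47·(1 - (46/47)^113) = 42.8631.

42.863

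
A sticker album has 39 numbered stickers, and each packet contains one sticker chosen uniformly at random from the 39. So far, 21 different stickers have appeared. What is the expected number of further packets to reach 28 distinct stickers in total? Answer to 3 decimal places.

From k distinct to k+1 distinct takes on average 39/(39-k) packets.
Sum over k = 21,...,27: E = 39/18 + 39/17 + 39/16 + ... + 39/13 + 39/12 = 18.5340.

18.534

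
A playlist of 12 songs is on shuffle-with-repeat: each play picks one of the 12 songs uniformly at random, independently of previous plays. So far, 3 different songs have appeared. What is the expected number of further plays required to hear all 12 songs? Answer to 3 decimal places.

With k distinct songs already seen, the next new one takes an expected 12/(12-k) plays.
Sum over k = 3,...,11: E = 12/9 + 12/8 + 12/7 + ... + 12/2 + 12/1 = 33.9476.

33.948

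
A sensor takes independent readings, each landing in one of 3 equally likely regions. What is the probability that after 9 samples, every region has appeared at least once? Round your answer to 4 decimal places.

By inclusion–exclusion over which regions are missing,
P(all seen) = Σ_{j=0}^{3} (-1)^j C(3,j)((3-j)/3)^9
= 1.00000 - 0.07804 + 0.00015 - 0.00000
= 0.92212.

0.9221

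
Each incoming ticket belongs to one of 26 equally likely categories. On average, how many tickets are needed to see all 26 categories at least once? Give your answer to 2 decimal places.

100.21

Split into phases: going from k distinct to k+1 distinct takes on average 26/(26-k) tickets.
E[T] = 26/26 + 26/25 + 26/24 + ... + 26/2 + 26/1 = 26·H_{26}.
H_{26} = 3.854, so E[T] = 100.215.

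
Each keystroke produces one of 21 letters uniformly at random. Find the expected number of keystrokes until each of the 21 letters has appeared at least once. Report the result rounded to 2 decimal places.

Split into phases: going from k distinct to k+1 distinct takes on average 21/(21-k) keystrokes.
E[T] = 21/21 + 21/20 + 21/19 + ... + 21/2 + 21/1 = 21·H_{21}.
H_{21} = 3.645, so E[T] = 76.553.

76.55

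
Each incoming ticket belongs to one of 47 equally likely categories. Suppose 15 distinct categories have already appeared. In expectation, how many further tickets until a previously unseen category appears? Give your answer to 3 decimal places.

1.469

Each ticket yields a new category with probability (47-15)/47 = 32/47, so the wait is geometric with mean 47/32.
E = 47/32 = 1.4688.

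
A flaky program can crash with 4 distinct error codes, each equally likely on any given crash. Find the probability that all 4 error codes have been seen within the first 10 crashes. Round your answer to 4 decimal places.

0.7806

By inclusion–exclusion over which error codes are missing,
P(all seen) = Σ_{j=0}^{4} (-1)^j C(4,j)((4-j)/4)^10
= 1.00000 - 0.22525 + 0.00586 - 0.00000 + 0.00000
= 0.78060.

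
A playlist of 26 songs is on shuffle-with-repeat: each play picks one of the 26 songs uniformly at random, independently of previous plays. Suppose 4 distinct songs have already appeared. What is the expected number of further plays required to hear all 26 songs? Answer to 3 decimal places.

95.961

With k distinct songs already seen, the next new one takes an expected 26/(26-k) plays.
Sum over k = 4,...,25: E = 26/22 + 26/21 + 26/20 + ... + 26/2 + 26/1 = 95.9611.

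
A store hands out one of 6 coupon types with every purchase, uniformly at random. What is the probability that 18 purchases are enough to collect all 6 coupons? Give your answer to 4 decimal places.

0.7847

Let A_i be the event that coupon i is missing after 18 purchases. By inclusion–exclusion on the A_i,
P(all seen) = Σ_{j=0}^{6} (-1)^j C(6,j)((6-j)/6)^18
= 1.00000 - 0.22537 + 0.01015 - 0.00008 + 0.00000 - 0.00000 + 0.00000
= 0.78471.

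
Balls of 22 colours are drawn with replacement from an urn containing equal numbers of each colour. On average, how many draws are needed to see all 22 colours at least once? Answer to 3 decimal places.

81.198

The wait to go from k to k+1 distinct colours is geometric with mean 22/(22-k).
E[T] = 22/22 + 22/21 + 22/20 + ... + 22/2 + 22/1 = 22·H_{22}.
H_{22} = 3.6908, so E[T] = 81.1979.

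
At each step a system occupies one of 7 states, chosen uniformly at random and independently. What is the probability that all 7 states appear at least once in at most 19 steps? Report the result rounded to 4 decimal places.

0.6601

Let A_i be the event that state i is missing after 19 steps. By inclusion–exclusion on the A_i,
P(all seen) = Σ_{j=0}^{7} (-1)^j C(7,j)((7-j)/7)^19
= 1.00000 - 0.37420 + 0.03514 - 0.00084 + 0.00000 - 0.00000 + 0.00000 - 0.00000
= 0.66009.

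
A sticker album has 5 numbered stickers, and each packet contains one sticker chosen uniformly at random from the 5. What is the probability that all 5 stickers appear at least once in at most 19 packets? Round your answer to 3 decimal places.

By inclusion–exclusion over which stickers are missing,
P(all seen) = Σ_{j=0}^{5} (-1)^j C(5,j)((5-j)/5)^19
= 1.0000 - 0.0721 + 0.0006 - 0.0000 + 0.0000 - 0.0000
= 0.9286.

0.929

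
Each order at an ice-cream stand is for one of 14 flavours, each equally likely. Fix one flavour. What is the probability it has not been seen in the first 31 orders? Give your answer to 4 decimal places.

On each order the fixed flavour fails to appear with probability 13/14.
P(still missing after 31) = (13/14)^31 = 0.10053.

0.1005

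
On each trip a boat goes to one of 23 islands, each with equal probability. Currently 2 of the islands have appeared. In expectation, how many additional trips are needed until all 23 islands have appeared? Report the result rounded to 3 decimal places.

With k distinct islands already seen, the next new one takes an expected 23/(23-k) trips.
Sum over k = 2,...,22: E = 23/21 + 23/20 + 23/19 + ... + 23/2 + 23/1 = 83.8433.

83.843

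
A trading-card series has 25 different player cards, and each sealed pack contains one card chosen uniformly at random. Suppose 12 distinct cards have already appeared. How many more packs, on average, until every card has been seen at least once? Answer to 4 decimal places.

The wait to go from k to k+1 distinct cards is geometric with mean 25/(25-k).
Sum over k = 12,...,24: E = 25/13 + 25/12 + 25/11 + ... + 25/2 + 25/1 = 79.50334.

79.5033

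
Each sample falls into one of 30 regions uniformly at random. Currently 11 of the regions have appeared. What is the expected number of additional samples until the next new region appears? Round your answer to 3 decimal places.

1.579

Each sample yields a new region with probability (30-11)/30 = 19/30, so the wait is geometric with mean 30/19.
E = 30/19 = 1.5789.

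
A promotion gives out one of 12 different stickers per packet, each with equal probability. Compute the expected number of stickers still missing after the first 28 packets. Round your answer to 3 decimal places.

For each sticker, P(unseen after 28) = (11/12)^28 = 0.0875.
By linearity of expectation, E[unseen] = 12·(11/12)^28 = 1.0498.

1.050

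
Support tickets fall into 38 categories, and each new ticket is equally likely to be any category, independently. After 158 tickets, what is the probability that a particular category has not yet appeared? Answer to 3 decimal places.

Each ticket misses the fixed category with probability (38-1)/38 = 37/38, independently.
P(still missing after 158) = (37/38)^158 = 0.0148.

0.015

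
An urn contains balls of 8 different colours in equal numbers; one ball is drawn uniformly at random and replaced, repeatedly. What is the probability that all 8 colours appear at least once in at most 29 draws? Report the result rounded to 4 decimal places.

Let A_i be the event that colour i is missing after 29 draws. By inclusion–exclusion on the A_i,
P(all seen) = Σ_{j=0}^{8} (-1)^j C(8,j)((8-j)/8)^29
= 1.00000 - 0.16647 + 0.00667 - 0.00007 + 0.00000 - 0.00000 + 0.00000 - 0.00000 + 0.00000
= 0.84013.

0.8401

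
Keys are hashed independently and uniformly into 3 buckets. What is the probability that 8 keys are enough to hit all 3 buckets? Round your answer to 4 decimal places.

Let A_i be the event that bucket i is missing after 8 keys. By inclusion–exclusion on the A_i,
P(all seen) = Σ_{j=0}^{3} (-1)^j C(3,j)((3-j)/3)^8
= 1.00000 - 0.11706 + 0.00046 - 0.00000
= 0.88340.

0.8834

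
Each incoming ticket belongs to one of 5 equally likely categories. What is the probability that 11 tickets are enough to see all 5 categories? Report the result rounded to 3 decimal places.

By inclusion–exclusion over which categories are missing,
P(all seen) = Σ_{j=0}^{5} (-1)^j C(5,j)((5-j)/5)^11
= 1.0000 - 0.4295 + 0.0363 - 0.0004 + 0.0000 - 0.0000
= 0.6064.

0.606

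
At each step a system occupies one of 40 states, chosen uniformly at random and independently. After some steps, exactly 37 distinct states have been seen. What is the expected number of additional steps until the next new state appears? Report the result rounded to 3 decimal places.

13.333

Each step yields a new state with probability (40-37)/40 = 3/40, so the wait is geometric with mean 40/3.
E = 40/3 = 13.3333.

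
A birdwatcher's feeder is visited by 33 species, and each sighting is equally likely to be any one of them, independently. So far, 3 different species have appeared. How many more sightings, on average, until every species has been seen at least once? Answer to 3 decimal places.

131.835

From k distinct to k+1 distinct takes on average 33/(33-k) sightings.
Sum over k = 3,...,32: E = 33/30 + 33/29 + 33/28 + ... + 33/2 + 33/1 = 131.8346.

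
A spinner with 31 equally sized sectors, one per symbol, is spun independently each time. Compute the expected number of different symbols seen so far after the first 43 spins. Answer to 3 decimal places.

23.431

For each symbol, P(seen in 43 spins) = 1 - (30/31)^43 = 0.7558.
By linearity of expectation, E[distinct seen] = 31·(1 - (30/31)^43) = 23.4313.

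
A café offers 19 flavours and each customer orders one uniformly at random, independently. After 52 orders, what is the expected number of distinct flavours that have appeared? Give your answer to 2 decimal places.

For each flavour, P(seen in 52 orders) = 1 - (18/19)^52 = 0.940.
By linearity of expectation, E[distinct seen] = 19·(1 - (18/19)^52) = 17.858.

17.86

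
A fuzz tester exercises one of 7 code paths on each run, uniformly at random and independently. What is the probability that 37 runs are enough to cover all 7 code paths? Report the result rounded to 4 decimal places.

0.9767

Let A_i be the event that code path i is missing after 37 runs. By inclusion–exclusion on the A_i,
P(all seen) = Σ_{j=0}^{7} (-1)^j C(7,j)((7-j)/7)^37
= 1.00000 - 0.02334 + 0.00008 - 0.00000 + 0.00000 - 0.00000 + 0.00000 - 0.00000
= 0.97674.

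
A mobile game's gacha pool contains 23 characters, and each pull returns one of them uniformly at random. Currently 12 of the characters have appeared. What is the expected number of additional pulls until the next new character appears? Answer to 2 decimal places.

2.09

Each pull yields a new character with probability (23-12)/23 = 11/23, so the wait is geometric with mean 23/11.
E = 23/11 = 2.091.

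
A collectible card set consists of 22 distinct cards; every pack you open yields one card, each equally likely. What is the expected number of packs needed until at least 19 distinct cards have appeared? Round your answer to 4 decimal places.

With k distinct cards already seen, the next new one arrives after an expected 22/(22-k) packs.
Sum over k = 0,...,18: E = 22/22 + 22/21 + 22/20 + ... + 22/5 + 22/4 = 40.86456.

40.8646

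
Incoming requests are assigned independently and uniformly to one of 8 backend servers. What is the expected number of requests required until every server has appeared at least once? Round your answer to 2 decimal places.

21.74

After k distinct servers have appeared, the next request gives a new one with probability (8-k)/8, so the expected wait for the (k+1)-th is 8/(8-k).
E[T] = 8/8 + 8/7 + 8/6 + ... + 8/2 + 8/1 = 8·H_{8}.
H_{8} = 2.718, so E[T] = 21.743.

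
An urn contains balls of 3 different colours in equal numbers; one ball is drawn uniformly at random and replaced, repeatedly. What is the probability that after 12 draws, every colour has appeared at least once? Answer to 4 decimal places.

0.9769

By inclusion–exclusion over which colours are missing,
P(all seen) = Σ_{j=0}^{3} (-1)^j C(3,j)((3-j)/3)^12
= 1.00000 - 0.02312 + 0.00001 - 0.00000
= 0.97688.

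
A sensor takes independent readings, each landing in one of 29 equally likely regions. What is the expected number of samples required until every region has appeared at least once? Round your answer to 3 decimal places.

Split into phases: going from k distinct to k+1 distinct takes on average 29/(29-k) samples.
E[T] = 29/29 + 29/28 + 29/27 + ... + 29/2 + 29/1 = 29·H_{29}.
H_{29} = 3.9617, so E[T] = 114.8880.

114.888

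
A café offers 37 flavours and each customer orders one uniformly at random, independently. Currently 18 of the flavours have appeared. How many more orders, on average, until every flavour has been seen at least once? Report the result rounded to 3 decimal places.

131.266

With k distinct flavours already seen, the next new one takes an expected 37/(37-k) orders.
Sum over k = 18,...,36: E = 37/19 + 37/18 + 37/17 + ... + 37/2 + 37/1 = 131.2664.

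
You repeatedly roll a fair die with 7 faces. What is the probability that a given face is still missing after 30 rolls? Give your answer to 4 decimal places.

On each roll the fixed face fails to appear with probability 6/7.
P(still missing after 30) = (6/7)^30 = 0.00981.

0.0098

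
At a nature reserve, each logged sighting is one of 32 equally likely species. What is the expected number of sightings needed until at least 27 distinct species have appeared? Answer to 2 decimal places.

Going from k to k+1 distinct takes a geometric number of sightings with mean 32/(32-k).
Sum over k = 0,...,26: E = 32/32 + 32/31 + 32/30 + ... + 32/7 + 32/6 = 56.805.

56.81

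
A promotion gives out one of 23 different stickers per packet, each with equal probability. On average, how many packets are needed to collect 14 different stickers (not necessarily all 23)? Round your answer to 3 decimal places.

20.822

With k distinct stickers already seen, the next new one arrives after an expected 23/(23-k) packets.
Sum over k = 0,...,13: E = 23/23 + 23/22 + 23/21 + ... + 23/11 + 23/10 = 20.8224.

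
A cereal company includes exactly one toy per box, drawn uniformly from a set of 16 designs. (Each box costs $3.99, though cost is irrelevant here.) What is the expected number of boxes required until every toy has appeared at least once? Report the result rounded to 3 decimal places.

The wait to go from k to k+1 distinct toys is geometric with mean 16/(16-k).
E[T] = 16/16 + 16/15 + 16/14 + ... + 16/2 + 16/1 = 16·H_{16}.
H_{16} = 3.3807, so E[T] = 54.0917.

54.092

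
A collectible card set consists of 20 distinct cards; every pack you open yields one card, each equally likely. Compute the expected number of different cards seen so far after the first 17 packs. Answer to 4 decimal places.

For each card, P(seen in 17 packs) = 1 - (19/20)^17 = 0.58188.
By linearity of expectation, E[distinct seen] = 20·(1 - (19/20)^17) = 11.63759.

11.6376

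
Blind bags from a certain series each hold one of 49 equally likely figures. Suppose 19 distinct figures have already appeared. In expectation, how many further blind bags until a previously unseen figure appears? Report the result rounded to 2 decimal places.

1.63

Each blind bag yields a new figure with probability (49-19)/49 = 30/49, so the wait is geometric with mean 49/30.
E = 49/30 = 1.633.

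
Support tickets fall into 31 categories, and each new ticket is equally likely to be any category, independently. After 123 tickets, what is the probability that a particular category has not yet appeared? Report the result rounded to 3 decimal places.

0.018

Each ticket misses the fixed category with probability (31-1)/31 = 30/31, independently.
P(still missing after 123) = (30/31)^123 = 0.0177.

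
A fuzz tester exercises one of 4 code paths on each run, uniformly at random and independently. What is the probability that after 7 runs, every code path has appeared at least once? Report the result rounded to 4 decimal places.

Let A_i be the event that code path i is missing after 7 runs. By inclusion–exclusion on the A_i,
P(all seen) = Σ_{j=0}^{4} (-1)^j C(4,j)((4-j)/4)^7
= 1.00000 - 0.53394 + 0.04688 - 0.00024 + 0.00000
= 0.51270.

0.5127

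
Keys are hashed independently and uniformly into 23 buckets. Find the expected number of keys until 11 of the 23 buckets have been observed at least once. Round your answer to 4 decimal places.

14.5149

Going from k to k+1 distinct takes a geometric number of keys with mean 23/(23-k).
Sum over k = 0,...,10: E = 23/23 + 23/22 + 23/21 + ... + 23/14 + 23/13 = 14.51486.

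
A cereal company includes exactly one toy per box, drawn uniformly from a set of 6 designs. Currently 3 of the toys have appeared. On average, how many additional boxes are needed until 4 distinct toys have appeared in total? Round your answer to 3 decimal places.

From k distinct to k+1 distinct takes on average 6/(6-k) boxes.
Only the k = 3 term is needed: E = 6/3 = 2.0000.

2.000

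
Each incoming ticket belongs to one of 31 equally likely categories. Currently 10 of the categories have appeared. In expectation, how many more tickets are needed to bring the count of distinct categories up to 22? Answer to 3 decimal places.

25.308

The wait to go from k to k+1 distinct categories is geometric with mean 31/(31-k).
Sum over k = 10,...,21: E = 31/21 + 31/20 + 31/19 + ... + 31/11 + 31/10 = 25.3081.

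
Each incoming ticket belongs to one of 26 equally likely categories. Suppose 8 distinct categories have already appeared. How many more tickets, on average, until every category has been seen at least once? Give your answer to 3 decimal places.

90.873

From k distinct to k+1 distinct takes on average 26/(26-k) tickets.
Sum over k = 8,...,25: E = 26/18 + 26/17 + 26/16 + ... + 26/2 + 26/1 = 90.8728.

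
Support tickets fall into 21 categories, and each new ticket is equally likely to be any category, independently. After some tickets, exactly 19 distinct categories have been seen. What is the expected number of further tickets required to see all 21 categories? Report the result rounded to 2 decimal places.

31.50

The wait to go from k to k+1 distinct categories is geometric with mean 21/(21-k).
Sum over k = 19,...,20: E = 21/2 + 21/1 = 31.500.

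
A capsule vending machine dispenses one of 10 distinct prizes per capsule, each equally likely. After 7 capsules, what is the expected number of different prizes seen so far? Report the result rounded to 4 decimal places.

5.2170

For each prize, P(seen in 7 capsules) = 1 - (9/10)^7 = 0.52170.
By linearity of expectation, E[distinct seen] = 10·(1 - (9/10)^7) = 5.21703.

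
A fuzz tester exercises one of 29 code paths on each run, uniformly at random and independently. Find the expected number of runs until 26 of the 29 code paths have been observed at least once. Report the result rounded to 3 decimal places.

61.721

Going from k to k+1 distinct takes a geometric number of runs with mean 29/(29-k).
Sum over k = 0,...,25: E = 29/29 + 29/28 + 29/27 + ... + 29/5 + 29/4 = 61.7213.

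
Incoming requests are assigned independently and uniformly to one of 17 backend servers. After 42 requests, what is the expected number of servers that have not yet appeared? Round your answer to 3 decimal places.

1.332

For each server, P(unseen after 42) = (16/17)^42 = 0.0784.
By linearity of expectation, E[unseen] = 17·(16/17)^42 = 1.3324.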